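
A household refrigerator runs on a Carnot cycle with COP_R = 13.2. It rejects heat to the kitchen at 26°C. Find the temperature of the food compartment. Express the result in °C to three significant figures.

For a Carnot refrigerator COP_R = T_C/(T_H − T_C), so T_C = COP·T_H/(1 + COP).
With T_H = 299.15 K, T_C = 13.2 × 299.15/14.20 = 278.08 K.
Converting, 278.08 K = 4.93°C.

4.93 °C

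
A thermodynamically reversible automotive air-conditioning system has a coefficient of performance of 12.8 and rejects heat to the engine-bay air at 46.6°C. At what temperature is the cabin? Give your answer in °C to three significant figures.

For a Carnot refrigerator COP_R = T_C/(T_H − T_C), so T_C = COP·T_H/(1 + COP).
With T_H = 319.75 K, T_C = 12.8 × 319.75/13.80 = 296.58 K.
Converting, 296.58 K = 23.43°C.

23.4 °C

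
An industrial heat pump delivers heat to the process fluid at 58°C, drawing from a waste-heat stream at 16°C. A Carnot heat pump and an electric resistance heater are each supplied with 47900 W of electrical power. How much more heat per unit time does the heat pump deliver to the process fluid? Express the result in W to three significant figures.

330000 W

In absolute terms T_C = 289.15 K and T_H = 331.15 K, so ΔT = 42.00 K.
COP_Carnot = T_H/ΔT = 331.15/42.00 = 7.885.
The heat pump delivers Q̇_H = COP × Ẇ = 377700 W; the resistance heater delivers Ẇ = 47900 W.
Extra = (COP − 1)·Ẇ = 329800 W.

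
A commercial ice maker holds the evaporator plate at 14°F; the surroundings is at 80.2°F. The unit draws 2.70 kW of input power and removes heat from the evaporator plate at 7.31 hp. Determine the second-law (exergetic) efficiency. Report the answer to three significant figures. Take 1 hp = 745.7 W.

Converting, Q̇_C = 7.310 hp = 5.451 kW, so COP_actual = Q̇_C/Ẇ = 5.451/2.700 = 2.019.
In absolute terms T_C = 263.15 K and T_H = 299.93 K, so ΔT = 36.78 K.
COP_Carnot = T_C/ΔT = 263.15/36.78 = 7.155.
η_II = COP_actual/COP_Carnot = 2.019/7.155 = 0.2822.

0.282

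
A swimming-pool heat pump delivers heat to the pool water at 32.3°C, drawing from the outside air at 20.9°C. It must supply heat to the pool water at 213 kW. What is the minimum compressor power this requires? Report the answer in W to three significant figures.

7950 W

In absolute terms T_C = 294.05 K and T_H = 305.45 K, so ΔT = 11.40 K.
COP_Carnot = T_H/ΔT = 305.45/11.40 = 26.79.
Ẇ_min = Q̇/COP_Carnot = 213.0/26.79 = 7.950 kW = 7950 W.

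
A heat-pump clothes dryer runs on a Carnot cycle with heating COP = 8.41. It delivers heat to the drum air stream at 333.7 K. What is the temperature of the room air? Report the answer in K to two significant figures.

290 K

COP_HP = T_H/(T_H − T_C) gives T_H − T_C = T_H/COP.
With T_H = 333.70 K, T_C = 333.70 × (1 − 1/8.41) = 294.02 K.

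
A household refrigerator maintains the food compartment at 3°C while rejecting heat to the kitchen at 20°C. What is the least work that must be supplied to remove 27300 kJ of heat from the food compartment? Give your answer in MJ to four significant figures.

1.681 MJ

In absolute terms T_C = 276.15 K and T_H = 293.15 K, so ΔT = 17.00 K.
The reversible limit is COP_R = T_C/ΔT = 16.24, so W_min = Q_C/COP = Q_C·ΔT/T_C.
W_min = 27300 × 17.00/276.15 = 1681 kJ = 1.681 MJ.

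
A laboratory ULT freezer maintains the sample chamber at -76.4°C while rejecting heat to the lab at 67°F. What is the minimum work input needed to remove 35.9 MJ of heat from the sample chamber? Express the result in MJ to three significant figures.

In absolute terms T_C = 196.75 K and T_H = 292.59 K, so ΔT = 95.84 K.
The reversible limit is COP_R = T_C/ΔT = 2.053, so W_min = Q_C/COP = Q_C·ΔT/T_C.
W_min = 35.90 × 95.84/196.75 = 17.49 MJ.

17.5 MJ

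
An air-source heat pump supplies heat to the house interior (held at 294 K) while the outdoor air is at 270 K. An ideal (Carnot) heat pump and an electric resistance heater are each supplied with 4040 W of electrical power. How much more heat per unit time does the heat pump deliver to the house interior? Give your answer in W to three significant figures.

The reservoir spacing is ΔT = 294 − 270 = 24.00 K.
COP_Carnot = T_H/ΔT = 294.00/24.00 = 12.25.
The heat pump delivers Q̇_H = COP × Ẇ = 49490 W; the resistance heater delivers Ẇ = 4040 W.
Extra = (COP − 1)·Ẇ = 45450 W.

45500 W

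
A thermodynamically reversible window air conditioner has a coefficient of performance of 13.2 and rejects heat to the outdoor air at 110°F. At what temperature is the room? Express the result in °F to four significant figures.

For a Carnot refrigerator COP_R = T_C/(T_H − T_C), so T_C = COP·T_H/(1 + COP).
With T_H = 316.48 K, T_C = 13.2 × 316.48/14.20 = 294.20 K.
Converting, 294.20 K = 69.88°F.

69.88 °F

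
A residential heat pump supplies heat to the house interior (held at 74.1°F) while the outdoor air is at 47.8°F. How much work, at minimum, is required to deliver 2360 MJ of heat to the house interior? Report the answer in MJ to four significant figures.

116.3 MJ

In absolute terms T_C = 281.93 K and T_H = 296.54 K, so ΔT = 14.61 K.
The reversible limit is COP_HP = T_H/ΔT = 20.30, so W_min = Q_H/COP = Q_H·ΔT/T_H.
W_min = 2360 × 14.61/296.54 = 116.3 MJ.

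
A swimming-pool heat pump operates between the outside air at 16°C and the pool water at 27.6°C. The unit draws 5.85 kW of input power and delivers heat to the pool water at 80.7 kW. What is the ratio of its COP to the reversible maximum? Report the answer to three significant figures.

COP_actual = Q̇_H/Ẇ = 80.70/5.850 = 13.79.
In absolute terms T_C = 289.15 K and T_H = 300.75 K, so ΔT = 11.60 K.
COP_Carnot = T_H/ΔT = 300.75/11.60 = 25.93.
η_II = COP_actual/COP_Carnot = 13.79/25.93 = 0.5321.

0.532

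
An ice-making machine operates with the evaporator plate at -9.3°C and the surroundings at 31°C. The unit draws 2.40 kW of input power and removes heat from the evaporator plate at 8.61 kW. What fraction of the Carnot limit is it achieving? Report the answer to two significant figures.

COP_actual = Q̇_C/Ẇ = 8.610/2.400 = 3.588.
In absolute terms T_C = 263.85 K and T_H = 304.15 K, so ΔT = 40.30 K.
COP_Carnot = T_C/ΔT = 263.85/40.30 = 6.547.
η_II = COP_actual/COP_Carnot = 3.588/6.547 = 0.5479.

0.55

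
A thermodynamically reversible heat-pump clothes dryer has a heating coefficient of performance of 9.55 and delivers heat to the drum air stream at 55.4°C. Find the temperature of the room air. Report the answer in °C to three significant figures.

21.0 °C

COP_HP = T_H/(T_H − T_C) gives T_H − T_C = T_H/COP.
With T_H = 328.55 K, T_C = 328.55 × (1 − 1/9.55) = 294.15 K.
Converting, 294.15 K = 21.00°C.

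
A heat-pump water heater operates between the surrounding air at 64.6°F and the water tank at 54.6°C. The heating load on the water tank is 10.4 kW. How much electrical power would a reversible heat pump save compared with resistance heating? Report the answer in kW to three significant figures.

In absolute terms T_C = 291.26 K and T_H = 327.75 K, so ΔT = 36.49 K.
COP_Carnot = T_H/ΔT = 327.75/36.49 = 8.982.
Resistance heating needs Ẇ_res = Q̇_H = 10.40 kW; the reversible heat pump needs only Ẇ_hp = Q̇_H/COP = 1.158 kW.
Saving = 10.40 − 1.158 = 9.242 kW.

9.24 kW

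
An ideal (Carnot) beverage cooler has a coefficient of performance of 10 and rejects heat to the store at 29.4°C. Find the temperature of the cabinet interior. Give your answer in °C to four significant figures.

For a Carnot refrigerator COP_R = T_C/(T_H − T_C), so T_C = COP·T_H/(1 + COP).
With T_H = 302.55 K, T_C = 10 × 302.55/11.00 = 275.05 K.
Converting, 275.05 K = 1.90°C.

1.895 °C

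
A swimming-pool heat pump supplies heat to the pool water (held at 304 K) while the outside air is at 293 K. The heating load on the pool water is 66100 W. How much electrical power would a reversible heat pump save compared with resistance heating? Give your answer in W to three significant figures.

The reservoir spacing is ΔT = 304 − 293 = 11.00 K.
COP_Carnot = T_H/ΔT = 304.00/11.00 = 27.64.
Resistance heating needs Ẇ_res = Q̇_H = 66100 W; the reversible heat pump needs only Ẇ_hp = Q̇_H/COP = 2392 W.
Saving = 66100 − 2392 = 63710 W.

63700 W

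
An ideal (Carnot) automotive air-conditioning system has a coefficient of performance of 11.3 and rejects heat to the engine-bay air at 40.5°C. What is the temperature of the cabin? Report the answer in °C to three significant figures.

For a Carnot refrigerator COP_R = T_C/(T_H − T_C), so T_C = COP·T_H/(1 + COP).
With T_H = 313.65 K, T_C = 11.3 × 313.65/12.30 = 288.15 K.
Converting, 288.15 K = 15.00°C.

15.0 °C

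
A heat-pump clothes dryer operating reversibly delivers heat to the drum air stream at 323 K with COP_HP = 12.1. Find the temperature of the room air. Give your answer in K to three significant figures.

296 K

COP_HP = T_H/(T_H − T_C) gives T_H − T_C = T_H/COP.
With T_H = 323.00 K, T_C = 323.00 × (1 − 1/12.1) = 296.31 K.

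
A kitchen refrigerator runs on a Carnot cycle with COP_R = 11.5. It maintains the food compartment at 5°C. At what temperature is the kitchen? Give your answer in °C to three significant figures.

29.2 °C

COP_R = T_C/(T_H − T_C) gives T_H − T_C = T_C/COP.
With T_C = 278.15 K, T_H = 278.15 × (1 + 1/11.5) = 302.34 K.
Converting, 302.34 K = 29.19°C.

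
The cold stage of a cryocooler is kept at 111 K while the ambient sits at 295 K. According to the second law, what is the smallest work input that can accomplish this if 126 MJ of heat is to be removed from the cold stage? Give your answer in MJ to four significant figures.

208.9 MJ

The reservoir spacing is ΔT = 295 − 111 = 184.0 K.
The reversible limit is COP_R = T_C/ΔT = 0.6033, so W_min = Q_C/COP = Q_C·ΔT/T_C.
W_min = 126.0 × 184.0/111.00 = 208.9 MJ.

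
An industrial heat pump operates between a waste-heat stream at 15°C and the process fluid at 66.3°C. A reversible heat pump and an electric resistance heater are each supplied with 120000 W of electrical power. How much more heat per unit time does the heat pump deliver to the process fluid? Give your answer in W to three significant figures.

674000 W

In absolute terms T_C = 288.15 K and T_H = 339.45 K, so ΔT = 51.30 K.
COP_Carnot = T_H/ΔT = 339.45/51.30 = 6.617.
The heat pump delivers Q̇_H = COP × Ẇ = 794000 W; the resistance heater delivers Ẇ = 120000 W.
Extra = (COP − 1)·Ẇ = 674000 W.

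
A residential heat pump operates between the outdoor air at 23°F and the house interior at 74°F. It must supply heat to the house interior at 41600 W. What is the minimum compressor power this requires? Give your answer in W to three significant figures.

3980 W

In absolute terms T_C = 268.15 K and T_H = 296.48 K, so ΔT = 28.33 K.
COP_Carnot = T_H/ΔT = 296.48/28.33 = 10.46.
Ẇ_min = Q̇/COP_Carnot = 41600/10.46 = 3975 W.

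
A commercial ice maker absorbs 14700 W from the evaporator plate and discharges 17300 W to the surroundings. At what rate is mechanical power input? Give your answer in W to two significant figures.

For a cyclic device the first law requires Q̇_H = Q̇_C + Ẇ.
Ẇ = Q̇_H − Q̇_C = 2600 W.

2600 W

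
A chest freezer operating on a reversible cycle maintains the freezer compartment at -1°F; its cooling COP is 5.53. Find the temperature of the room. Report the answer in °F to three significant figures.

81.9 °F

COP_R = T_C/(T_H − T_C) gives T_H − T_C = T_C/COP.
With T_C = 254.82 K, T_H = 254.82 × (1 + 1/5.53) = 300.90 K.
Converting, 300.90 K = 81.94°F.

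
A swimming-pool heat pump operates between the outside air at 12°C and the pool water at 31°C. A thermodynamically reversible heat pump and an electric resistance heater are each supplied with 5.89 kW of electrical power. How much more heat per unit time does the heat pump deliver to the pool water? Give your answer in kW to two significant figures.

88 kW

In absolute terms T_C = 285.15 K and T_H = 304.15 K, so ΔT = 19.00 K.
COP_Carnot = T_H/ΔT = 304.15/19.00 = 16.01.
The heat pump delivers Q̇_H = COP × Ẇ = 94.29 kW; the resistance heater delivers Ẇ = 5.890 kW.
Extra = (COP − 1)·Ẇ = 88.40 kW.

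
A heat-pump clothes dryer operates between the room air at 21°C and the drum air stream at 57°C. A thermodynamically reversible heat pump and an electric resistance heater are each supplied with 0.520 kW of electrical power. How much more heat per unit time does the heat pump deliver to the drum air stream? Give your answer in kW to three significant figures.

4.25 kW

In absolute terms T_C = 294.15 K and T_H = 330.15 K, so ΔT = 36.00 K.
COP_Carnot = T_H/ΔT = 330.15/36.00 = 9.171.
The heat pump delivers Q̇_H = COP × Ẇ = 4.769 kW; the resistance heater delivers Ẇ = 0.5200 kW.
Extra = (COP − 1)·Ẇ = 4.249 kW.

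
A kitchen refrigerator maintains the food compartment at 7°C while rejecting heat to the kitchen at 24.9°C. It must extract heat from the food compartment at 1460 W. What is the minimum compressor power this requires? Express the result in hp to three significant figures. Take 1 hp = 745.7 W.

In absolute terms T_C = 280.15 K and T_H = 298.05 K, so ΔT = 17.90 K.
COP_Carnot = T_C/ΔT = 280.15/17.90 = 15.65.
Ẇ_min = Q̇/COP_Carnot = 1460/15.65 = 93.29 W = 0.1251 hp.

0.125 hp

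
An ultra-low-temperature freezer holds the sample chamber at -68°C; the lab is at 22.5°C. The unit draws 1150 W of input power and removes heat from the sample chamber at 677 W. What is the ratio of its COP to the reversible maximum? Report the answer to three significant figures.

COP_actual = Q̇_C/Ẇ = 677.0/1150 = 0.5887.
In absolute terms T_C = 205.15 K and T_H = 295.65 K, so ΔT = 90.50 K.
COP_Carnot = T_C/ΔT = 205.15/90.50 = 2.267.
η_II = COP_actual/COP_Carnot = 0.5887/2.267 = 0.2597.

0.260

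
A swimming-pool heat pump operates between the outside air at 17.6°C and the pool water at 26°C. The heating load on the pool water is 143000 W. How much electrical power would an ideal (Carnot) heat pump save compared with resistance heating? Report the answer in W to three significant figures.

In absolute terms T_C = 290.75 K and T_H = 299.15 K, so ΔT = 8.400 K.
COP_Carnot = T_H/ΔT = 299.15/8.400 = 35.61.
Resistance heating needs Ẇ_res = Q̇_H = 143000 W; the reversible heat pump needs only Ẇ_hp = Q̇_H/COP = 4015 W.
Saving = 143000 − 4015 = 139000 W.

139000 W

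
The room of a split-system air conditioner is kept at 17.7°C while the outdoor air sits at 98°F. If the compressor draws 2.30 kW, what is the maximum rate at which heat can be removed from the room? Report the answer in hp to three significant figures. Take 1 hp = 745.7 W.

In absolute terms T_C = 290.85 K and T_H = 309.82 K, so ΔT = 18.97 K.
COP_Carnot = T_C/ΔT = 290.85/18.97 = 15.33.
Q̇_max = COP_Carnot × Ẇ = 15.33 × 2.300 kW = 35.27 kW = 47.30 hp.

47.3 hp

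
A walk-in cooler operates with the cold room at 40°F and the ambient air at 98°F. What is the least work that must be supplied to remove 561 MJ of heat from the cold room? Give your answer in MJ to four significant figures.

In absolute terms T_C = 277.59 K and T_H = 309.82 K, so ΔT = 32.22 K.
The reversible limit is COP_R = T_C/ΔT = 8.615, so W_min = Q_C/COP = Q_C·ΔT/T_C.
W_min = 561.0 × 32.22/277.59 = 65.12 MJ.

65.12 MJ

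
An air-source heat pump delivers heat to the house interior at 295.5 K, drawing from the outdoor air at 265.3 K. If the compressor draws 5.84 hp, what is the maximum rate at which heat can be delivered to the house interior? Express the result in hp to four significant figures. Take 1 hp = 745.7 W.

57.14 hp

The reservoir spacing is ΔT = 295.5 − 265.3 = 30.20 K.
COP_Carnot = T_H/ΔT = 295.50/30.20 = 9.785.
Q̇_max = COP_Carnot × Ẇ = 9.785 × 5.840 hp = 57.14 hp.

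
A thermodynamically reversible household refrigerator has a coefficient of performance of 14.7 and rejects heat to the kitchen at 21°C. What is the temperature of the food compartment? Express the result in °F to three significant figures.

For a Carnot refrigerator COP_R = T_C/(T_H − T_C), so T_C = COP·T_H/(1 + COP).
With T_H = 294.15 K, T_C = 14.7 × 294.15/15.70 = 275.41 K.
Converting, 275.41 K = 36.08°F.

36.1 °F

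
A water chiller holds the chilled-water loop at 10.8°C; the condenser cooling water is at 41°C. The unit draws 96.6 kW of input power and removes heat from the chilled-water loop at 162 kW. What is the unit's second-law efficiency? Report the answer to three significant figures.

0.178

COP_actual = Q̇_C/Ẇ = 162.0/96.60 = 1.677.
In absolute terms T_C = 283.95 K and T_H = 314.15 K, so ΔT = 30.20 K.
COP_Carnot = T_C/ΔT = 283.95/30.20 = 9.402.
η_II = COP_actual/COP_Carnot = 1.677/9.402 = 0.1784.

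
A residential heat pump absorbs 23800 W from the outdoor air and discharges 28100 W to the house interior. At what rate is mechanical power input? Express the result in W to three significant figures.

For a cyclic device the first law requires Q̇_H = Q̇_C + Ẇ.
Ẇ = Q̇_H − Q̇_C = 4300 W.

4300 W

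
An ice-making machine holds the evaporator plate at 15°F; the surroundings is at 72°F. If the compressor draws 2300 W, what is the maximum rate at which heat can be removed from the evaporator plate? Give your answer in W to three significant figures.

19200 W

In absolute terms T_C = 263.71 K and T_H = 295.37 K, so ΔT = 31.67 K.
COP_Carnot = T_C/ΔT = 263.71/31.67 = 8.328.
Q̇_max = COP_Carnot × Ẇ = 8.328 × 2300 W = 19150 W.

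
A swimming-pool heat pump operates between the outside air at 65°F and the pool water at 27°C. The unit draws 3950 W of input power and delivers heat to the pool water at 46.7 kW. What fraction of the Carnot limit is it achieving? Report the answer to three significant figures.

0.341

Converting, Q̇_H = 46.70 kW = 46700 W, so COP_actual = Q̇_H/Ẇ = 46700/3950 = 11.82.
In absolute terms T_C = 291.48 K and T_H = 300.15 K, so ΔT = 8.667 K.
COP_Carnot = T_H/ΔT = 300.15/8.667 = 34.63.
η_II = COP_actual/COP_Carnot = 11.82/34.63 = 0.3414.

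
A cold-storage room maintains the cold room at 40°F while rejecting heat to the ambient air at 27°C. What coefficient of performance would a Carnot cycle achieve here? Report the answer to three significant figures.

12.3

In absolute terms T_C = 277.59 K and T_H = 300.15 K, so ΔT = 22.56 K.
For a reversible cycle, COP_Carnot = T_C/ΔT = 277.59/22.56 = 12.31.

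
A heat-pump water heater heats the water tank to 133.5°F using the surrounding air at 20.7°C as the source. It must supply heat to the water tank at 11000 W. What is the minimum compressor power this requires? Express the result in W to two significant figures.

In absolute terms T_C = 293.85 K and T_H = 329.54 K, so ΔT = 35.69 K.
COP_Carnot = T_H/ΔT = 329.54/35.69 = 9.234.
Ẇ_min = Q̇/COP_Carnot = 11000/9.234 = 1191 W.

1200 W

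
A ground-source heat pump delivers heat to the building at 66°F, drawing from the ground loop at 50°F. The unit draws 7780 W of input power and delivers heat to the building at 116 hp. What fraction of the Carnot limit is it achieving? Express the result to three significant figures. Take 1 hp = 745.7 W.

Converting, Q̇_H = 116.0 hp = 86500 W, so COP_actual = Q̇_H/Ẇ = 86500/7780 = 11.12.
In absolute terms T_C = 283.15 K and T_H = 292.04 K, so ΔT = 8.889 K.
COP_Carnot = T_H/ΔT = 292.04/8.889 = 32.85.
η_II = COP_actual/COP_Carnot = 11.12/32.85 = 0.3384.

0.338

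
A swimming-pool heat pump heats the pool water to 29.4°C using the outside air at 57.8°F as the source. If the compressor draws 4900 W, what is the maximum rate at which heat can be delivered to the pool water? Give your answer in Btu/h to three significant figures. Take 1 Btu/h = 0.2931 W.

336000 Btu/h

In absolute terms T_C = 287.48 K and T_H = 302.55 K, so ΔT = 15.07 K.
COP_Carnot = T_H/ΔT = 302.55/15.07 = 20.08.
Q̇_max = COP_Carnot × Ẇ = 20.08 × 4900 W = 98400 W = 335700 Btu/h.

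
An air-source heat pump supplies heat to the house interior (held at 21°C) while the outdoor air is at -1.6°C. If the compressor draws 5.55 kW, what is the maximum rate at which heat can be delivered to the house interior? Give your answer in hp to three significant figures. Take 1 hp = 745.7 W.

96.9 hp

In absolute terms T_C = 271.55 K and T_H = 294.15 K, so ΔT = 22.60 K.
COP_Carnot = T_H/ΔT = 294.15/22.60 = 13.02.
Q̇_max = COP_Carnot × Ẇ = 13.02 × 5.550 kW = 72.24 kW = 96.87 hp.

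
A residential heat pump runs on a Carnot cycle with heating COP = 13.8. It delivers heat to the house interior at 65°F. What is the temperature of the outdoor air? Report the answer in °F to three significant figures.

COP_HP = T_H/(T_H − T_C) gives T_H − T_C = T_H/COP.
With T_H = 291.48 K, T_C = 291.48 × (1 − 1/13.8) = 270.36 K.
Converting, 270.36 K = 26.98°F.

27.0 °F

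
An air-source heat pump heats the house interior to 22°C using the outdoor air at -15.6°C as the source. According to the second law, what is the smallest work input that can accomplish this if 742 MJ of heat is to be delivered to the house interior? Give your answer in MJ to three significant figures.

In absolute terms T_C = 257.55 K and T_H = 295.15 K, so ΔT = 37.60 K.
The reversible limit is COP_HP = T_H/ΔT = 7.850, so W_min = Q_H/COP = Q_H·ΔT/T_H.
W_min = 742.0 × 37.60/295.15 = 94.53 MJ.

94.5 MJ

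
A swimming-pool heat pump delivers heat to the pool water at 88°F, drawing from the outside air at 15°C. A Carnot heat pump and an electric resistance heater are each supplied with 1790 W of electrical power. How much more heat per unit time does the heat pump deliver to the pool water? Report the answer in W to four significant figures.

32010 W

In absolute terms T_C = 288.15 K and T_H = 304.26 K, so ΔT = 16.11 K.
COP_Carnot = T_H/ΔT = 304.26/16.11 = 18.89.
The heat pump delivers Q̇_H = COP × Ẇ = 33800 W; the resistance heater delivers Ẇ = 1790 W.
Extra = (COP − 1)·Ẇ = 32010 W.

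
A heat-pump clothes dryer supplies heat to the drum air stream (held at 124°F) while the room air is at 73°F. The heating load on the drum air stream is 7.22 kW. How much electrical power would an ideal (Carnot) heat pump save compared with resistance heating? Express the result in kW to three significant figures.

In absolute terms T_C = 295.93 K and T_H = 324.26 K, so ΔT = 28.33 K.
COP_Carnot = T_H/ΔT = 324.26/28.33 = 11.44.
Resistance heating needs Ẇ_res = Q̇_H = 7.220 kW; the reversible heat pump needs only Ẇ_hp = Q̇_H/COP = 0.6309 kW.
Saving = 7.220 − 0.6309 = 6.589 kW.

6.59 kW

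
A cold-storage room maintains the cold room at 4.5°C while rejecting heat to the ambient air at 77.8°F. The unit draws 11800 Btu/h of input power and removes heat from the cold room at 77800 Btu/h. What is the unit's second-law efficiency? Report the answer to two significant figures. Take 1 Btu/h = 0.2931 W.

COP_actual = Q̇_C/Ẇ = 77800/11800 = 6.593.
In absolute terms T_C = 277.65 K and T_H = 298.59 K, so ΔT = 20.94 K.
COP_Carnot = T_C/ΔT = 277.65/20.94 = 13.26.
η_II = COP_actual/COP_Carnot = 6.593/13.26 = 0.4974.

0.50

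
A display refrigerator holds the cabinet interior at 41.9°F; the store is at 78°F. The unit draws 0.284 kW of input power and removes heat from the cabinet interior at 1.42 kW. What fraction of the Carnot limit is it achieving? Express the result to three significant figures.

0.360

COP_actual = Q̇_C/Ẇ = 1.420/0.2840 = 5.000.
In absolute terms T_C = 278.65 K and T_H = 298.71 K, so ΔT = 20.06 K.
COP_Carnot = T_C/ΔT = 278.65/20.06 = 13.89.
η_II = COP_actual/COP_Carnot = 5.000/13.89 = 0.3599.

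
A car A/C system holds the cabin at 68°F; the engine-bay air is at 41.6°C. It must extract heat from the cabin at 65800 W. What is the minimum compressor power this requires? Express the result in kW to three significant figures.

In absolute terms T_C = 293.15 K and T_H = 314.75 K, so ΔT = 21.60 K.
COP_Carnot = T_C/ΔT = 293.15/21.60 = 13.57.
Ẇ_min = Q̇/COP_Carnot = 65800/13.57 = 4848 W = 4.848 kW.

4.85 kW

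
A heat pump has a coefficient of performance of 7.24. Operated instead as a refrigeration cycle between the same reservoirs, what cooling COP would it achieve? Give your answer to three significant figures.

6.24

Since Q_H = Q_C + W for any cycle, COP_R = Q_C/W = Q_H/W − 1.
COP_R = 7.24 − 1 = 6.24.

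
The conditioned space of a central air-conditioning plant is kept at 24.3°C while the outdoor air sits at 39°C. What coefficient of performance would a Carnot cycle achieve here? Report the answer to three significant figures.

In absolute terms T_C = 297.45 K and T_H = 312.15 K, so ΔT = 14.70 K.
For a reversible cycle, COP_Carnot = T_C/ΔT = 297.45/14.70 = 20.23.

20.2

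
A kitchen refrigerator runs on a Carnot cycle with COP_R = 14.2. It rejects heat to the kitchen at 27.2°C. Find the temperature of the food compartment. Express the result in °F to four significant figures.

For a Carnot refrigerator COP_R = T_C/(T_H − T_C), so T_C = COP·T_H/(1 + COP).
With T_H = 300.35 K, T_C = 14.2 × 300.35/15.20 = 280.59 K.
Converting, 280.59 K = 45.39°F.

45.39 °F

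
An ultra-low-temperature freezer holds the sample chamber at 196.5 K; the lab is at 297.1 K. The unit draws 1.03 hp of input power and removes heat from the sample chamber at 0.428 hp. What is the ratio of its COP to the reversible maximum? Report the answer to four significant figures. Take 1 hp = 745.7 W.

COP_actual = Q̇_C/Ẇ = 0.4280/1.030 = 0.4155.
The reservoir spacing is ΔT = 297.1 − 196.5 = 100.6 K.
COP_Carnot = T_C/ΔT = 196.50/100.6 = 1.953.
η_II = COP_actual/COP_Carnot = 0.4155/1.953 = 0.2127.

0.2127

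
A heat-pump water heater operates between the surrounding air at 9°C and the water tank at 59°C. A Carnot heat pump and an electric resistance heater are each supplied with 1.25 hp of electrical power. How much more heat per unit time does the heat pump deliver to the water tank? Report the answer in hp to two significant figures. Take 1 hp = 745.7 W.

In absolute terms T_C = 282.15 K and T_H = 332.15 K, so ΔT = 50.00 K.
COP_Carnot = T_H/ΔT = 332.15/50.00 = 6.643.
The heat pump delivers Q̇_H = COP × Ẇ = 8.304 hp; the resistance heater delivers Ẇ = 1.250 hp.
Extra = (COP − 1)·Ẇ = 7.054 hp.

7.1 hp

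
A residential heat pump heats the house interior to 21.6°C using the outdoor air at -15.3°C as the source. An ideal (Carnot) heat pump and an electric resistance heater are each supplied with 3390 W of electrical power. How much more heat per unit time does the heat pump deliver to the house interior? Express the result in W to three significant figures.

23700 W

In absolute terms T_C = 257.85 K and T_H = 294.75 K, so ΔT = 36.90 K.
COP_Carnot = T_H/ΔT = 294.75/36.90 = 7.988.
The heat pump delivers Q̇_H = COP × Ẇ = 27080 W; the resistance heater delivers Ẇ = 3390 W.
Extra = (COP − 1)·Ẇ = 23690 W.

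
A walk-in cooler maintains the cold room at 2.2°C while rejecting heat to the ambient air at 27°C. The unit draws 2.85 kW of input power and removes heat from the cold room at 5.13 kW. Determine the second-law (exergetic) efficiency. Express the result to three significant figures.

0.162

COP_actual = Q̇_C/Ẇ = 5.130/2.850 = 1.800.
In absolute terms T_C = 275.35 K and T_H = 300.15 K, so ΔT = 24.80 K.
COP_Carnot = T_C/ΔT = 275.35/24.80 = 11.10.
η_II = COP_actual/COP_Carnot = 1.800/11.10 = 0.1621.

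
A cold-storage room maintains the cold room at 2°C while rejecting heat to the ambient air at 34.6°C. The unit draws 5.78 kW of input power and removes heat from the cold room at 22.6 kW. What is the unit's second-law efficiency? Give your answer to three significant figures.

0.463

COP_actual = Q̇_C/Ẇ = 22.60/5.780 = 3.910.
In absolute terms T_C = 275.15 K and T_H = 307.75 K, so ΔT = 32.60 K.
COP_Carnot = T_C/ΔT = 275.15/32.60 = 8.440.
η_II = COP_actual/COP_Carnot = 3.910/8.440 = 0.4633.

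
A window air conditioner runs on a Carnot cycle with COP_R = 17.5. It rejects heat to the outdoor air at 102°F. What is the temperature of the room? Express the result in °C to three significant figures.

For a Carnot refrigerator COP_R = T_C/(T_H − T_C), so T_C = COP·T_H/(1 + COP).
With T_H = 312.04 K, T_C = 17.5 × 312.04/18.50 = 295.17 K.
Converting, 295.17 K = 22.02°C.

22.0 °C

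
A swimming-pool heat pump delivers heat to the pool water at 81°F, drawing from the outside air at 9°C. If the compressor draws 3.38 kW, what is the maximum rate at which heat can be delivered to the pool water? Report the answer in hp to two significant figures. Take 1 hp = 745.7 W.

In absolute terms T_C = 282.15 K and T_H = 300.37 K, so ΔT = 18.22 K.
COP_Carnot = T_H/ΔT = 300.37/18.22 = 16.48.
Q̇_max = COP_Carnot × Ẇ = 16.48 × 3.380 kW = 55.72 kW = 74.72 hp.

75 hp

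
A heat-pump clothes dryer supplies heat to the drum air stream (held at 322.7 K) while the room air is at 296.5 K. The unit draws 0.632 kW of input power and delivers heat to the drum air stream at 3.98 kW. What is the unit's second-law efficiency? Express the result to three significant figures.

0.511

COP_actual = Q̇_H/Ẇ = 3.980/0.6320 = 6.297.
The reservoir spacing is ΔT = 322.7 − 296.5 = 26.20 K.
COP_Carnot = T_H/ΔT = 322.70/26.20 = 12.32.
η_II = COP_actual/COP_Carnot = 6.297/12.32 = 0.5113.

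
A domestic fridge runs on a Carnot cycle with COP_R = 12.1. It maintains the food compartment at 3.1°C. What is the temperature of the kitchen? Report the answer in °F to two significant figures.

79 °F

COP_R = T_C/(T_H − T_C) gives T_H − T_C = T_C/COP.
With T_C = 276.25 K, T_H = 276.25 × (1 + 1/12.1) = 299.08 K.
Converting, 299.08 K = 78.68°F.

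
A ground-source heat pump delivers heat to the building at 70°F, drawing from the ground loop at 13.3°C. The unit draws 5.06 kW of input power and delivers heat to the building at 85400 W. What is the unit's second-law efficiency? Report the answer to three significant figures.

Converting, Q̇_H = 85400 W = 85.40 kW, so COP_actual = Q̇_H/Ẇ = 85.40/5.060 = 16.88.
In absolute terms T_C = 286.45 K and T_H = 294.26 K, so ΔT = 7.811 K.
COP_Carnot = T_H/ΔT = 294.26/7.811 = 37.67.
η_II = COP_actual/COP_Carnot = 16.88/37.67 = 0.4480.

0.448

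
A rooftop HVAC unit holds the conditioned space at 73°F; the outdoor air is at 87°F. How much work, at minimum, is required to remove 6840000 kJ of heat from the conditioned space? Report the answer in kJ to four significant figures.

179800 kJ

In absolute terms T_C = 295.93 K and T_H = 303.71 K, so ΔT = 7.778 K.
The reversible limit is COP_R = T_C/ΔT = 38.05, so W_min = Q_C/COP = Q_C·ΔT/T_C.
W_min = 6840000 × 7.778/295.93 = 179800 kJ.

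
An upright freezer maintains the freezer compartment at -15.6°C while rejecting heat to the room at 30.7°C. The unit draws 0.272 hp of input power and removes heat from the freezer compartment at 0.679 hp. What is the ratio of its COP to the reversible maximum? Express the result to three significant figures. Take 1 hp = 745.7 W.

COP_actual = Q̇_C/Ẇ = 0.6790/0.2720 = 2.496.
In absolute terms T_C = 257.55 K and T_H = 303.85 K, so ΔT = 46.30 K.
COP_Carnot = T_C/ΔT = 257.55/46.30 = 5.563.
η_II = COP_actual/COP_Carnot = 2.496/5.563 = 0.4488.

0.449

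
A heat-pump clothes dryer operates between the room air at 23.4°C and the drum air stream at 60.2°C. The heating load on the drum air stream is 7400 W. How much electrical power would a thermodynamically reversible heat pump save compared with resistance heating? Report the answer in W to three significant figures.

6580 W

In absolute terms T_C = 296.55 K and T_H = 333.35 K, so ΔT = 36.80 K.
COP_Carnot = T_H/ΔT = 333.35/36.80 = 9.058.
Resistance heating needs Ẇ_res = Q̇_H = 7400 W; the reversible heat pump needs only Ẇ_hp = Q̇_H/COP = 816.9 W.
Saving = 7400 − 816.9 = 6583 W.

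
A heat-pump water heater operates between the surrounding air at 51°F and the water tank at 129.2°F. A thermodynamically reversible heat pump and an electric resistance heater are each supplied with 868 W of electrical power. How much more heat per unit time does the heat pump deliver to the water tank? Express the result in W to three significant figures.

5670 W

In absolute terms T_C = 283.71 K and T_H = 327.15 K, so ΔT = 43.44 K.
COP_Carnot = T_H/ΔT = 327.15/43.44 = 7.530.
The heat pump delivers Q̇_H = COP × Ẇ = 6536 W; the resistance heater delivers Ẇ = 868.0 W.
Extra = (COP − 1)·Ẇ = 5668 W.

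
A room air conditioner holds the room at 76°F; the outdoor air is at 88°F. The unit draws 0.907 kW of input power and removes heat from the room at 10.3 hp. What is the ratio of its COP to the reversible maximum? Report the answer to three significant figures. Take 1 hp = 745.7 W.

Converting, Q̇_C = 10.30 hp = 7.681 kW, so COP_actual = Q̇_C/Ẇ = 7.681/0.9070 = 8.468.
In absolute terms T_C = 297.59 K and T_H = 304.26 K, so ΔT = 6.667 K.
COP_Carnot = T_C/ΔT = 297.59/6.667 = 44.64.
η_II = COP_actual/COP_Carnot = 8.468/44.64 = 0.1897.

0.190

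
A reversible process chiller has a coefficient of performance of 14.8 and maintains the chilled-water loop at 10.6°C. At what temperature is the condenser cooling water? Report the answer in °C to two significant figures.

COP_R = T_C/(T_H − T_C) gives T_H − T_C = T_C/COP.
With T_C = 283.75 K, T_H = 283.75 × (1 + 1/14.8) = 302.92 K.
Converting, 302.92 K = 29.77°C.

30 °C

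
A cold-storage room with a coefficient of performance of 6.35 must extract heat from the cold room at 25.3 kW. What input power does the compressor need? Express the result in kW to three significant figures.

Ẇ = Q̇_C/COP = 25.30/6.35 = 3.984 kW.

3.98 kW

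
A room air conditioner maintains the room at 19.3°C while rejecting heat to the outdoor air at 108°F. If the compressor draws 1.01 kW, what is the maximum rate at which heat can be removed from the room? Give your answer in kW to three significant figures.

In absolute terms T_C = 292.45 K and T_H = 315.37 K, so ΔT = 22.92 K.
COP_Carnot = T_C/ΔT = 292.45/22.92 = 12.76.
Q̇_max = COP_Carnot × Ẇ = 12.76 × 1.010 kW = 12.89 kW.

12.9 kW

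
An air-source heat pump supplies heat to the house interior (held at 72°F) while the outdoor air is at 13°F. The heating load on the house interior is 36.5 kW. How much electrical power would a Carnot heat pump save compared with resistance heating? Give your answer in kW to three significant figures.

32.4 kW

In absolute terms T_C = 262.59 K and T_H = 295.37 K, so ΔT = 32.78 K.
COP_Carnot = T_H/ΔT = 295.37/32.78 = 9.011.
Resistance heating needs Ẇ_res = Q̇_H = 36.50 kW; the reversible heat pump needs only Ẇ_hp = Q̇_H/COP = 4.050 kW.
Saving = 36.50 − 4.050 = 32.45 kW.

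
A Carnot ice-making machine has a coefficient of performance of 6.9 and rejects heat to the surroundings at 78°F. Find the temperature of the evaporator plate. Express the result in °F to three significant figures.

For a Carnot refrigerator COP_R = T_C/(T_H − T_C), so T_C = COP·T_H/(1 + COP).
With T_H = 298.71 K, T_C = 6.9 × 298.71/7.900 = 260.89 K.
Converting, 260.89 K = 9.94°F.

9.94 °F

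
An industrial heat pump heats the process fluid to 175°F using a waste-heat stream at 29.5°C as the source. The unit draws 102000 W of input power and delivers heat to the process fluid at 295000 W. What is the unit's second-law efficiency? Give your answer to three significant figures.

0.410

COP_actual = Q̇_H/Ẇ = 295000/102000 = 2.892.
In absolute terms T_C = 302.65 K and T_H = 352.59 K, so ΔT = 49.94 K.
COP_Carnot = T_H/ΔT = 352.59/49.94 = 7.060.
η_II = COP_actual/COP_Carnot = 2.892/7.060 = 0.4097.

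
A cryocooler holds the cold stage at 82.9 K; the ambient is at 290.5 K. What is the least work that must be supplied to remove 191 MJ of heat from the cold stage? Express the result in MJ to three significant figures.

The reservoir spacing is ΔT = 290.5 − 82.9 = 207.6 K.
The reversible limit is COP_R = T_C/ΔT = 0.3993, so W_min = Q_C/COP = Q_C·ΔT/T_C.
W_min = 191.0 × 207.6/82.90 = 478.3 MJ.

478 MJ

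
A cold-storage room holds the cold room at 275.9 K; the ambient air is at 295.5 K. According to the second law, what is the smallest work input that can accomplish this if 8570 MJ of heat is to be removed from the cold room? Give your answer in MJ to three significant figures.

609 MJ

The reservoir spacing is ΔT = 295.5 − 275.9 = 19.60 K.
The reversible limit is COP_R = T_C/ΔT = 14.08, so W_min = Q_C/COP = Q_C·ΔT/T_C.
W_min = 8570 × 19.60/275.90 = 608.8 MJ.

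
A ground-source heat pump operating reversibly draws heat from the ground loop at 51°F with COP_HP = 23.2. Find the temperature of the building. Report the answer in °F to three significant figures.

COP_HP = T_H/(T_H − T_C) rearranges to T_H = COP·T_C/(COP − 1).
With T_C = 283.71 K, T_H = 23.2 × 283.71/22.20 = 296.49 K.
Converting, 296.49 K = 74.00°F.

74.0 °F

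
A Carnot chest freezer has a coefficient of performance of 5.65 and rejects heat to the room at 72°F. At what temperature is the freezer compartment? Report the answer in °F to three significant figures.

For a Carnot refrigerator COP_R = T_C/(T_H − T_C), so T_C = COP·T_H/(1 + COP).
With T_H = 295.37 K, T_C = 5.65 × 295.37/6.650 = 250.96 K.
Converting, 250.96 K = -7.95°F.

-7.95 °F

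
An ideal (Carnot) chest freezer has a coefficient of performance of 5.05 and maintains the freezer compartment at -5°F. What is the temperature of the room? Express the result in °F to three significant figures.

COP_R = T_C/(T_H − T_C) gives T_H − T_C = T_C/COP.
With T_C = 252.59 K, T_H = 252.59 × (1 + 1/5.05) = 302.61 K.
Converting, 302.61 K = 85.03°F.

85.0 °F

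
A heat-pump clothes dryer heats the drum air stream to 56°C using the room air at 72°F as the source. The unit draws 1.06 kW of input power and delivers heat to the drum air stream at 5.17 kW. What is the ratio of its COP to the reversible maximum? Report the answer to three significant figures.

0.501

COP_actual = Q̇_H/Ẇ = 5.170/1.060 = 4.877.
In absolute terms T_C = 295.37 K and T_H = 329.15 K, so ΔT = 33.78 K.
COP_Carnot = T_H/ΔT = 329.15/33.78 = 9.745.
η_II = COP_actual/COP_Carnot = 4.877/9.745 = 0.5005.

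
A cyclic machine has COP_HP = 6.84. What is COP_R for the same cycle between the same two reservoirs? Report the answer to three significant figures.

5.84

Since Q_H = Q_C + W for any cycle, COP_R = Q_C/W = Q_H/W − 1.
COP_R = 6.84 − 1 = 5.84.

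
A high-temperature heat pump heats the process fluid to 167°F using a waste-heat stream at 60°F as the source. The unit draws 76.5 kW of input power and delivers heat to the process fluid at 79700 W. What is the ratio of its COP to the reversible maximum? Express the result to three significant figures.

Converting, Q̇_H = 79700 W = 79.70 kW, so COP_actual = Q̇_H/Ẇ = 79.70/76.50 = 1.042.
In absolute terms T_C = 288.71 K and T_H = 348.15 K, so ΔT = 59.44 K.
COP_Carnot = T_H/ΔT = 348.15/59.44 = 5.857.
η_II = COP_actual/COP_Carnot = 1.042/5.857 = 0.1779.

0.178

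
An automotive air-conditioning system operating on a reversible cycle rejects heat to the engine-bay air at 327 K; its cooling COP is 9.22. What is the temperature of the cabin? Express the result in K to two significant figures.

For a Carnot refrigerator COP_R = T_C/(T_H − T_C), so T_C = COP·T_H/(1 + COP).
With T_H = 327.00 K, T_C = 9.22 × 327.00/10.22 = 295.00 K.

300 K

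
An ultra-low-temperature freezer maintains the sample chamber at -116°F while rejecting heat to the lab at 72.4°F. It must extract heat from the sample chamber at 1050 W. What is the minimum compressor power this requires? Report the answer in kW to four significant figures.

In absolute terms T_C = 190.93 K and T_H = 295.59 K, so ΔT = 104.7 K.
COP_Carnot = T_C/ΔT = 190.93/104.7 = 1.824.
Ẇ_min = Q̇/COP_Carnot = 1050/1.824 = 575.6 W = 0.5756 kW.

0.5756 kW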